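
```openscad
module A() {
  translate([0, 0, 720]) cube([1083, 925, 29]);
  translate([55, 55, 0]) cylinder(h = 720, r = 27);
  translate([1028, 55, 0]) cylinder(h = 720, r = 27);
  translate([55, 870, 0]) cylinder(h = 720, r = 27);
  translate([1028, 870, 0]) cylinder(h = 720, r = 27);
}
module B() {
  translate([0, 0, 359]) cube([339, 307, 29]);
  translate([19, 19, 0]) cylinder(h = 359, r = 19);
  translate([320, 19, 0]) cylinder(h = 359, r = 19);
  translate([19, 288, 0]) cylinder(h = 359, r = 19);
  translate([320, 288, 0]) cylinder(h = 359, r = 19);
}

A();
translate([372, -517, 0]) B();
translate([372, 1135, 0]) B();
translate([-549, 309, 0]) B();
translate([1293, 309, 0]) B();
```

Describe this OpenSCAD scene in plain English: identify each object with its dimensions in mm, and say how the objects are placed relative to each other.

A is a table with a 1083×925 mm rectangular top, 29 mm thick, top surface at z = 749 mm, supported by four round legs of 54 mm diameter, each leg's bounding box inset 28 mm from the nearest pair of top edges, running from the floor.

B is a simple wooden stool: a rectangular seat 339 mm (x) by 307 mm (y), 29 mm thick, top face at z = 388 mm, on four round legs, each 38 mm in diameter. The legs rest on z = 0, each leg's axis is inset half a diameter from the nearest pair of seat edges (so the leg's bounding box is flush with the corner).

Four stools sit around the table at the −y, +y, −x, +x sides.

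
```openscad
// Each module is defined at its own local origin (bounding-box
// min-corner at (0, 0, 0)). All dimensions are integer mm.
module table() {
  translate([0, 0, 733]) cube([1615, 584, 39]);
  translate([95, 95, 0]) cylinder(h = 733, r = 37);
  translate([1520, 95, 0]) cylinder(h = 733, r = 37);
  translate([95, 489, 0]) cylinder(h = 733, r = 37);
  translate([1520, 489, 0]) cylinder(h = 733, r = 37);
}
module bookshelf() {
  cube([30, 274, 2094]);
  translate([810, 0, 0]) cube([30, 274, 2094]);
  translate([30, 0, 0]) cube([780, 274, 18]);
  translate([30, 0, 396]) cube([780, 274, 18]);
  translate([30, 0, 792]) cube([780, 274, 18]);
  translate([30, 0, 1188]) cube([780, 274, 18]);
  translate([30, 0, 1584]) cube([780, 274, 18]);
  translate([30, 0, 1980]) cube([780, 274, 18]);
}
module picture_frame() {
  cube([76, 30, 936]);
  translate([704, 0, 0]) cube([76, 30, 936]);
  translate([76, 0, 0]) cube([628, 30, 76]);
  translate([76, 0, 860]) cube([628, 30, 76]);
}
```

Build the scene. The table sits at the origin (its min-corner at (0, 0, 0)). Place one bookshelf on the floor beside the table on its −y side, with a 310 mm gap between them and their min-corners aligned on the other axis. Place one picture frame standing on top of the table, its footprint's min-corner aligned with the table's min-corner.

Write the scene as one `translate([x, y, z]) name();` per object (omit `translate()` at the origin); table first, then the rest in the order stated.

table();
translate([0, -584, 0]) bookshelf();
translate([0, 0, 772]) picture_frame();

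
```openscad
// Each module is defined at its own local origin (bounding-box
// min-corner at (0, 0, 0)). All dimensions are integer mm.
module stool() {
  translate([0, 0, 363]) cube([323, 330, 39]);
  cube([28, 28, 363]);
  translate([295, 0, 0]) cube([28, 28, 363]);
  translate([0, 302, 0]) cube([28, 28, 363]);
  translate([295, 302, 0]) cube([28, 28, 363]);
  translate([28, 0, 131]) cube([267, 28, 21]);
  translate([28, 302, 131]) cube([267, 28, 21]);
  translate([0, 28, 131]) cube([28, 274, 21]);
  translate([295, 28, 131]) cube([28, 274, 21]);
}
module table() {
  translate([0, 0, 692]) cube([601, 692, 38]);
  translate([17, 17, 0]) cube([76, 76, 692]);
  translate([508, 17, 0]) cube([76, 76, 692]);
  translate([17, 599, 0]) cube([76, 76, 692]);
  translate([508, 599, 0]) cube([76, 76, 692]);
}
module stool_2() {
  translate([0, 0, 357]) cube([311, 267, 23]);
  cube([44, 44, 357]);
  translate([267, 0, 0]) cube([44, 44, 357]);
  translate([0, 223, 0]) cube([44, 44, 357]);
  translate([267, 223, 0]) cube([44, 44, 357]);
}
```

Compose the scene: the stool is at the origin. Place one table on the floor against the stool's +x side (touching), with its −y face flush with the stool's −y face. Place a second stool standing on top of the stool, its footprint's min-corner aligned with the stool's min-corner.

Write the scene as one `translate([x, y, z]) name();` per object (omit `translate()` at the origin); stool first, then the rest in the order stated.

stool();
translate([323, 0, 0]) table();
translate([0, 0, 402]) stool_2();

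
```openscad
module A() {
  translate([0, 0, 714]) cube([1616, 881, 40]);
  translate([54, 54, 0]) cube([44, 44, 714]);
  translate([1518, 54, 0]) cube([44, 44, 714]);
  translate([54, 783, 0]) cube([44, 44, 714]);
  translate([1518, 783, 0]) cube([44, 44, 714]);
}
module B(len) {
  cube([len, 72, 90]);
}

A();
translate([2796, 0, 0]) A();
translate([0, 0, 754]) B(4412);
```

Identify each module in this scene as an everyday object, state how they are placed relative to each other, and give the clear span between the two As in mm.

A is a table. B is a beam. A beam spans the tops of two tables. The clear span between the two tables is 1180 mm.

Second table starts at x = 2796; first ends at x = 1616; clear span = 2796 − 1616 = 1180 mm.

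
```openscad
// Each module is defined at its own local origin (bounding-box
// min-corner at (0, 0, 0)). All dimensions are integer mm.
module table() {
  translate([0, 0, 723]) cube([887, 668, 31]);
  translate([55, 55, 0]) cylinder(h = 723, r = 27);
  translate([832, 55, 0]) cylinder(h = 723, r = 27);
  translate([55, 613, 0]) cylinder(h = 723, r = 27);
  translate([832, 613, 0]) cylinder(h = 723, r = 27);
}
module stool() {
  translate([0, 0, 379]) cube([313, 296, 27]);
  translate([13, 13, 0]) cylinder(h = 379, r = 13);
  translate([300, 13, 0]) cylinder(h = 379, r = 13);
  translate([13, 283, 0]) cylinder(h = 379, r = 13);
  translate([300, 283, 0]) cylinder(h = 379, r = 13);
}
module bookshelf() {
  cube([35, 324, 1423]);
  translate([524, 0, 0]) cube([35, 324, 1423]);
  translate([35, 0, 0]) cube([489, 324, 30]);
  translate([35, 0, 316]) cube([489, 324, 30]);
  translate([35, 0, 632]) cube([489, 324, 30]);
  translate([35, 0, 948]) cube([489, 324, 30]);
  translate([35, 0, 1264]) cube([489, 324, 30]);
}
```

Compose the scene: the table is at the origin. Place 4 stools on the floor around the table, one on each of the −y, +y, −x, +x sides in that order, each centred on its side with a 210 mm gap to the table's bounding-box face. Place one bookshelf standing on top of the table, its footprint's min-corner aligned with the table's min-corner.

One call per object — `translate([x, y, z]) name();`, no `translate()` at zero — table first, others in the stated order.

table();
translate([287, -506, 0]) stool();
translate([287, 878, 0]) stool();
translate([-523, 186, 0]) stool();
translate([1097, 186, 0]) stool();
translate([0, 0, 754]) bookshelf();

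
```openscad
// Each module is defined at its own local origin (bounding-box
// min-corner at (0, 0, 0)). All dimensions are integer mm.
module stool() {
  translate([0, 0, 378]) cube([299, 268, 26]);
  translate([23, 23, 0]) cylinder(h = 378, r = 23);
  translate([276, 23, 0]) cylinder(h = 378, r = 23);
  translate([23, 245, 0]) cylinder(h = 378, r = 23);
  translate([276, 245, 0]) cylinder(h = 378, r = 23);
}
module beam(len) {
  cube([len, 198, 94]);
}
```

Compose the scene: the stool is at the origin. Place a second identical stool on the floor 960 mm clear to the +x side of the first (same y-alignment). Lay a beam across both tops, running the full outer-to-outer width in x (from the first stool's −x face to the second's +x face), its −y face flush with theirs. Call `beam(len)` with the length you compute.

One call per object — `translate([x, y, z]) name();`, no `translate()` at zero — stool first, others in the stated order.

stool();
translate([1259, 0, 0]) stool();
translate([0, 0, 404]) beam(1558);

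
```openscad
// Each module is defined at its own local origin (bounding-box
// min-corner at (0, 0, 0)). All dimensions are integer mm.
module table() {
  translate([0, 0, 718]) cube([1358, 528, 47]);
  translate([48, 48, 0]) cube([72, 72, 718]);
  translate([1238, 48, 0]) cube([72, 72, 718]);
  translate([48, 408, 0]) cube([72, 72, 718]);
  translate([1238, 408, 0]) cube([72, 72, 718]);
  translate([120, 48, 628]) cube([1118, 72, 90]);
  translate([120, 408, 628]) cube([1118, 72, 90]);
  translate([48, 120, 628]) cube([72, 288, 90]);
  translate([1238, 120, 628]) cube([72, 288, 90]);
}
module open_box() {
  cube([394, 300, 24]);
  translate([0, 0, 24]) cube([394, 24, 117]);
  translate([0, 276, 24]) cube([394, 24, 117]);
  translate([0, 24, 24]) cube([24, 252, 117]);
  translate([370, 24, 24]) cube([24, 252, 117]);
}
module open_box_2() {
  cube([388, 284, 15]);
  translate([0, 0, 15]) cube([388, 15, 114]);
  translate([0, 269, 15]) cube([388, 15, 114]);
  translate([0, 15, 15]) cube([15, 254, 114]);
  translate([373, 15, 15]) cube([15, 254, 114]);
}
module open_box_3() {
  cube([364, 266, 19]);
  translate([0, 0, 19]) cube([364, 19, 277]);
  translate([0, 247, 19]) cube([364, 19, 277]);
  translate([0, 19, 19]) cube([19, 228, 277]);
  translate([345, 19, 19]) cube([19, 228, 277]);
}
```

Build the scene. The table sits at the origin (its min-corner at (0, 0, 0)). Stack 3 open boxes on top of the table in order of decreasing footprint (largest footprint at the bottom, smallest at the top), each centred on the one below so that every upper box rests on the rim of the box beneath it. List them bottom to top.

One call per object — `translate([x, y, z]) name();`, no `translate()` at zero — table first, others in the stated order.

table();
translate([482, 114, 765]) open_box();
translate([485, 122, 906]) open_box_2();
translate([497, 131, 1035]) open_box_3();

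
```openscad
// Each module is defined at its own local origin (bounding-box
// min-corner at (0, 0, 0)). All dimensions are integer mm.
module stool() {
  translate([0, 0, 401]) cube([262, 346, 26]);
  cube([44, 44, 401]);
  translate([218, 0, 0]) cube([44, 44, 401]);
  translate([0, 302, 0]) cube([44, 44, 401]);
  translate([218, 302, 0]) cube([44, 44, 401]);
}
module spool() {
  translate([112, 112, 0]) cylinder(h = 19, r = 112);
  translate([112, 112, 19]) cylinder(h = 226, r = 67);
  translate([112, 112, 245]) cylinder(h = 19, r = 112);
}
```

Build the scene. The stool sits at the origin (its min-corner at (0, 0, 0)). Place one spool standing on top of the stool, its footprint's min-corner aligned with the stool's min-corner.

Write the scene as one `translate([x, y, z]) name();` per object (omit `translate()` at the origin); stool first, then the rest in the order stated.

stool();
translate([0, 0, 427]) spool();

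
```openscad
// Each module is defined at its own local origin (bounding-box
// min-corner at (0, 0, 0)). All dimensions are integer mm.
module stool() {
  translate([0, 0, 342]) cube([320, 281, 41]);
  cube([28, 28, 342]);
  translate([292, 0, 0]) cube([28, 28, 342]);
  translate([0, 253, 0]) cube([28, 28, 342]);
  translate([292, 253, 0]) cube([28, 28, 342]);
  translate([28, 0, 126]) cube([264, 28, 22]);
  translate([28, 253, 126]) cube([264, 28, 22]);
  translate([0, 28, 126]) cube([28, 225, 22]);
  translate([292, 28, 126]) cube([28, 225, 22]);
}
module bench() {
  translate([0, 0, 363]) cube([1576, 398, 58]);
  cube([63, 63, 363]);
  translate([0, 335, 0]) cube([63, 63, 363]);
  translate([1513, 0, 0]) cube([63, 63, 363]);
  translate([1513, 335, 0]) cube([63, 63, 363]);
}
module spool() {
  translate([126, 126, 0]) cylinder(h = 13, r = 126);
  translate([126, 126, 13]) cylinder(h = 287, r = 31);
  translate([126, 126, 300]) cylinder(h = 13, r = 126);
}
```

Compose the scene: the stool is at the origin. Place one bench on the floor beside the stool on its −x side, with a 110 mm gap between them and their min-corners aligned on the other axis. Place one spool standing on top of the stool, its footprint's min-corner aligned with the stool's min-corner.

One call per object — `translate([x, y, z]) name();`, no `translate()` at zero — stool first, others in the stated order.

stool();
translate([-1686, 0, 0]) bench();
translate([0, 0, 383]) spool();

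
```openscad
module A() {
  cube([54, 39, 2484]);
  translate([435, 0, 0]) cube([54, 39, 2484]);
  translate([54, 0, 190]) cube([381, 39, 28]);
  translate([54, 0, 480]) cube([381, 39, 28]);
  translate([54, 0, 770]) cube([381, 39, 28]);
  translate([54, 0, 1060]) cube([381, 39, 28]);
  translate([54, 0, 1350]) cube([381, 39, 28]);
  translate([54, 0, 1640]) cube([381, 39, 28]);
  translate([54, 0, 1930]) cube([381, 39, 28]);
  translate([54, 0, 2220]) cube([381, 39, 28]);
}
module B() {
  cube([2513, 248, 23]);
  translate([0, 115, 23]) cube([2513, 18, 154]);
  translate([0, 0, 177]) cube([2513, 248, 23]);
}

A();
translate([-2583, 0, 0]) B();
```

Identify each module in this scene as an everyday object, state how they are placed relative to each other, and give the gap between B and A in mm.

The I-beam's nearest face is 70 mm from the ladder's −x face.

A is a ladder. B is an I-beam. The I-beam is on the floor beside the ladder on its −x side. The gap between the I-beam and the ladder is 70 mm.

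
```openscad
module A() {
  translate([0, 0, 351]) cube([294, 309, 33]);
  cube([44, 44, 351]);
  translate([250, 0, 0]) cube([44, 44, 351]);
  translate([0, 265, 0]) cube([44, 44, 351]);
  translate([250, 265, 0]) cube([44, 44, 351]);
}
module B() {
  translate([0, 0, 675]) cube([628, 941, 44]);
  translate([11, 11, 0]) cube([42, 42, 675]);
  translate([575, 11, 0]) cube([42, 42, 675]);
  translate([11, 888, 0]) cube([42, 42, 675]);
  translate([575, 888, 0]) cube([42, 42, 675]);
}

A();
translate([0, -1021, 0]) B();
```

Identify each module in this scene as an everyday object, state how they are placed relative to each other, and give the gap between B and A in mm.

The table's nearest face is 80 mm from the stool's −y face.

A is a stool. B is a table. The table is on the floor beside the stool on its −y side. The gap between the table and the stool is 80 mm.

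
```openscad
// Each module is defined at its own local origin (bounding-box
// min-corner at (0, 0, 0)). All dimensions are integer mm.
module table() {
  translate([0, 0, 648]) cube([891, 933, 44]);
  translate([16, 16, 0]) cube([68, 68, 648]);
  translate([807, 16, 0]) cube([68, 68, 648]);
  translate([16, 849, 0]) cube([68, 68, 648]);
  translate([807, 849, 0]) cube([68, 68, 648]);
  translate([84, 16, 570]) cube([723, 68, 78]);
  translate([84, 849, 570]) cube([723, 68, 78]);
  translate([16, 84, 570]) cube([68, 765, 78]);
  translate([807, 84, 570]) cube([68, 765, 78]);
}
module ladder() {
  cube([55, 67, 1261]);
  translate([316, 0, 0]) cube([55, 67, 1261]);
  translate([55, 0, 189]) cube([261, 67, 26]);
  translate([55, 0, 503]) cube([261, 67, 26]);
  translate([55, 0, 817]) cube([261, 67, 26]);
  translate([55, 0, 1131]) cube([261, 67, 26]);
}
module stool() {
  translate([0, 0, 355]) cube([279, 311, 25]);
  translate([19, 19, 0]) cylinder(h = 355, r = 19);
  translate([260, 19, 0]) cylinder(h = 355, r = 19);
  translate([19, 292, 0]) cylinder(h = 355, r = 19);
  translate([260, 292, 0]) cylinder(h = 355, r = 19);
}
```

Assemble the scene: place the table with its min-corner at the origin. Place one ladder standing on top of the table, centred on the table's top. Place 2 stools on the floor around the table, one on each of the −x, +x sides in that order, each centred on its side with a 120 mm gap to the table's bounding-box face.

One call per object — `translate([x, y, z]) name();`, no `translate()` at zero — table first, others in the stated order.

table();
translate([260, 433, 692]) ladder();
translate([-399, 311, 0]) stool();
translate([1011, 311, 0]) stool();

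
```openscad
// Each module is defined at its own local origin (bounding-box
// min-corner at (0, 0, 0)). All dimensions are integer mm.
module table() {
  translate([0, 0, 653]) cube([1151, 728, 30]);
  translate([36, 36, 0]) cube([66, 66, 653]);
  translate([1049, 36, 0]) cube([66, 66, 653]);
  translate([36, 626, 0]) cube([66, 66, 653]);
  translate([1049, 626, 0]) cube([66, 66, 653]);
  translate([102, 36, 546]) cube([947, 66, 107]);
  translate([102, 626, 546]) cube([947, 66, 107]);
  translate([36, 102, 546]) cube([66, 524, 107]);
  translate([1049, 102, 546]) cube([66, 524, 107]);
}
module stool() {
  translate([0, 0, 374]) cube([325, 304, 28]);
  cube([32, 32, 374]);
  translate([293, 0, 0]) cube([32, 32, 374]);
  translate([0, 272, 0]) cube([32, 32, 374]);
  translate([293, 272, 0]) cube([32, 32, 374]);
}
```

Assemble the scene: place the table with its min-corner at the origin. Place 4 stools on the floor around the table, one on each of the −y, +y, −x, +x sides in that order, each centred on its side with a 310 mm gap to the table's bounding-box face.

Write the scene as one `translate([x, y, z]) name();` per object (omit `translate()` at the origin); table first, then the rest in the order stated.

table();
translate([413, -614, 0]) stool();
translate([413, 1038, 0]) stool();
translate([-635, 212, 0]) stool();
translate([1461, 212, 0]) stool();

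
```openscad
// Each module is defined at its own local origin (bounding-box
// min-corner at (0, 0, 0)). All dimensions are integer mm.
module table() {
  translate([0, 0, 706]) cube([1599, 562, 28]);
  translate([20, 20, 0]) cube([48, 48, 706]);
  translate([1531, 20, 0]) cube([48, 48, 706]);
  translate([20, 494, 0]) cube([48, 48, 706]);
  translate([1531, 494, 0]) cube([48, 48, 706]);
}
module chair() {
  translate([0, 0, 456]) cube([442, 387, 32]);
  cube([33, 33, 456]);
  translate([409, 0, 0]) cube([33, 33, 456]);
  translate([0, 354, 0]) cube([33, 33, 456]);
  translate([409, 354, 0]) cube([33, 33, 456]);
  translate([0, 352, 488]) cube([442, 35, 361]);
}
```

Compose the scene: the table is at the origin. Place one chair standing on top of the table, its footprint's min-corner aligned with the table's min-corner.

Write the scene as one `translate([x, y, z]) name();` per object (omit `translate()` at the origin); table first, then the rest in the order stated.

table();
translate([0, 0, 734]) chair();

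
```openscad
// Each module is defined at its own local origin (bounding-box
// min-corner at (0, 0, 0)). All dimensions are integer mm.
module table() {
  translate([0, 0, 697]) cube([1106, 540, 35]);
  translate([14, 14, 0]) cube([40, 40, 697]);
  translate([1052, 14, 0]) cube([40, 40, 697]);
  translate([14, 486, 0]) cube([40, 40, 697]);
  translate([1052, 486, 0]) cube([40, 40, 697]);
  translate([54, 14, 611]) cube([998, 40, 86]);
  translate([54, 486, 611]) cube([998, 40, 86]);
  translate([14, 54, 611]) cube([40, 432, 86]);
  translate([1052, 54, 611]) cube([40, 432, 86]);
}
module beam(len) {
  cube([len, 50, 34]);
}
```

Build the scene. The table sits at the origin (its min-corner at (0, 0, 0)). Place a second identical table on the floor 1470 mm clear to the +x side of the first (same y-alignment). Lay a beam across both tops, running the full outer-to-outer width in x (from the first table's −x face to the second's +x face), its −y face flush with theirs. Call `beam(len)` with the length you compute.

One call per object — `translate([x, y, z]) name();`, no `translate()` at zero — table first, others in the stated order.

table();
translate([2576, 0, 0]) table();
translate([0, 0, 732]) beam(3682);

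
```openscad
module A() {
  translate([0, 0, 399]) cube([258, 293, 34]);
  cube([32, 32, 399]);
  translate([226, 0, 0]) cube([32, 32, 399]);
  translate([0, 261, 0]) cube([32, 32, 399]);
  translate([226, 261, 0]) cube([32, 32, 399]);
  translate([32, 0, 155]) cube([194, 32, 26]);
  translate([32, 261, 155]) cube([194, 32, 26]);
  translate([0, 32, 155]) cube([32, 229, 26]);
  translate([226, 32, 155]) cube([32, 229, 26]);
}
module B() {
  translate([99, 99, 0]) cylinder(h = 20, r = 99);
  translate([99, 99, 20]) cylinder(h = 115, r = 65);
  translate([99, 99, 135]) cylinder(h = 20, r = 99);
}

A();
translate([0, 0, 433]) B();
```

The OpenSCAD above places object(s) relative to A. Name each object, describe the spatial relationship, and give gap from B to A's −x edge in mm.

A is a stool. B is a spool. The spool is on top of the stool. The gap from the spool to the stool's −x edge is 0 mm.

The spool's min-x is at 0; the stool's min-x is 0; gap = 0 mm.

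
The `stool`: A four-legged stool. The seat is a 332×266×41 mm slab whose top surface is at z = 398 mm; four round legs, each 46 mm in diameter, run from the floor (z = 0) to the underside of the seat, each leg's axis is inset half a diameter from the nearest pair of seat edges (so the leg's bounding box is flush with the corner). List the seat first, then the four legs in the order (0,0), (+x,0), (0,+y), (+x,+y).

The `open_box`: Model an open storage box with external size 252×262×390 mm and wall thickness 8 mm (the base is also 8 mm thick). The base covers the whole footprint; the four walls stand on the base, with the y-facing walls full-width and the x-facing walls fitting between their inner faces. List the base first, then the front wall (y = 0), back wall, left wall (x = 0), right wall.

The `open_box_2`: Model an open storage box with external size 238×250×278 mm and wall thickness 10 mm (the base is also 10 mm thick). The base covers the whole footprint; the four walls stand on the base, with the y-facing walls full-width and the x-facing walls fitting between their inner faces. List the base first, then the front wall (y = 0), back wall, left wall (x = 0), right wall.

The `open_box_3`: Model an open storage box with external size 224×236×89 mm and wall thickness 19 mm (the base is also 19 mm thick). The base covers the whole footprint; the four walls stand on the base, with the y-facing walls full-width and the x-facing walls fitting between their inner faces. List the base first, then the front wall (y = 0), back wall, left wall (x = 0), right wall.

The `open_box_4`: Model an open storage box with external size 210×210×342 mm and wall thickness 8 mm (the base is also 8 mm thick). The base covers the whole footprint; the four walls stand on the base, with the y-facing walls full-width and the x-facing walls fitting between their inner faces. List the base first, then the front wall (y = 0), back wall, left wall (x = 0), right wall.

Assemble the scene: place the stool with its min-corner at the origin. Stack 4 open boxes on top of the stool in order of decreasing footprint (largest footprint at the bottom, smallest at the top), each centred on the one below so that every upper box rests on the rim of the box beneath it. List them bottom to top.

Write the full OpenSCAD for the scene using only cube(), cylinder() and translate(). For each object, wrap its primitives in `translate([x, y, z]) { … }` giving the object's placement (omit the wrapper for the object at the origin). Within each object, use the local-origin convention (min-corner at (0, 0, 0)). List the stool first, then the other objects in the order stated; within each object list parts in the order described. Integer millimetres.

translate([0, 0, 357]) cube([332, 266, 41]);
translate([23, 23, 0]) cylinder(h = 357, r = 23);
translate([309, 23, 0]) cylinder(h = 357, r = 23);
translate([23, 243, 0]) cylinder(h = 357, r = 23);
translate([309, 243, 0]) cylinder(h = 357, r = 23);
translate([40, 2, 398]) {
  cube([252, 262, 8]);
  translate([0, 0, 8]) cube([252, 8, 382]);
  translate([0, 254, 8]) cube([252, 8, 382]);
  translate([0, 8, 8]) cube([8, 246, 382]);
  translate([244, 8, 8]) cube([8, 246, 382]);
}
translate([47, 8, 788]) {
  cube([238, 250, 10]);
  translate([0, 0, 10]) cube([238, 10, 268]);
  translate([0, 240, 10]) cube([238, 10, 268]);
  translate([0, 10, 10]) cube([10, 230, 268]);
  translate([228, 10, 10]) cube([10, 230, 268]);
}
translate([54, 15, 1066]) {
  cube([224, 236, 19]);
  translate([0, 0, 19]) cube([224, 19, 70]);
  translate([0, 217, 19]) cube([224, 19, 70]);
  translate([0, 19, 19]) cube([19, 198, 70]);
  translate([205, 19, 19]) cube([19, 198, 70]);
}
translate([61, 28, 1155]) {
  cube([210, 210, 8]);
  translate([0, 0, 8]) cube([210, 8, 334]);
  translate([0, 202, 8]) cube([210, 8, 334]);
  translate([0, 8, 8]) cube([8, 194, 334]);
  translate([202, 8, 8]) cube([8, 194, 334]);
}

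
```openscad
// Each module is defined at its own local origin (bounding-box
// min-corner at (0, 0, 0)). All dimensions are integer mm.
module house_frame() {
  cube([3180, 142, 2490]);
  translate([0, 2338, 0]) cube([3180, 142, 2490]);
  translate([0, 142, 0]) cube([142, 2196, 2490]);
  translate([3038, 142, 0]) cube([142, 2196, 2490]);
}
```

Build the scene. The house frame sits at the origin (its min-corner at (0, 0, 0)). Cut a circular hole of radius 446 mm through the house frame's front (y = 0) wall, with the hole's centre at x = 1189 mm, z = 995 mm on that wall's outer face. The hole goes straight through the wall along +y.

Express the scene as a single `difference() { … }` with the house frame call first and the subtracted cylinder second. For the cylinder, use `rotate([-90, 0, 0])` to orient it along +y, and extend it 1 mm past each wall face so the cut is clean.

difference() {
  house_frame();
  translate([1189, -1, 995]) rotate([-90, 0, 0]) cylinder(h = 144, r = 446);
}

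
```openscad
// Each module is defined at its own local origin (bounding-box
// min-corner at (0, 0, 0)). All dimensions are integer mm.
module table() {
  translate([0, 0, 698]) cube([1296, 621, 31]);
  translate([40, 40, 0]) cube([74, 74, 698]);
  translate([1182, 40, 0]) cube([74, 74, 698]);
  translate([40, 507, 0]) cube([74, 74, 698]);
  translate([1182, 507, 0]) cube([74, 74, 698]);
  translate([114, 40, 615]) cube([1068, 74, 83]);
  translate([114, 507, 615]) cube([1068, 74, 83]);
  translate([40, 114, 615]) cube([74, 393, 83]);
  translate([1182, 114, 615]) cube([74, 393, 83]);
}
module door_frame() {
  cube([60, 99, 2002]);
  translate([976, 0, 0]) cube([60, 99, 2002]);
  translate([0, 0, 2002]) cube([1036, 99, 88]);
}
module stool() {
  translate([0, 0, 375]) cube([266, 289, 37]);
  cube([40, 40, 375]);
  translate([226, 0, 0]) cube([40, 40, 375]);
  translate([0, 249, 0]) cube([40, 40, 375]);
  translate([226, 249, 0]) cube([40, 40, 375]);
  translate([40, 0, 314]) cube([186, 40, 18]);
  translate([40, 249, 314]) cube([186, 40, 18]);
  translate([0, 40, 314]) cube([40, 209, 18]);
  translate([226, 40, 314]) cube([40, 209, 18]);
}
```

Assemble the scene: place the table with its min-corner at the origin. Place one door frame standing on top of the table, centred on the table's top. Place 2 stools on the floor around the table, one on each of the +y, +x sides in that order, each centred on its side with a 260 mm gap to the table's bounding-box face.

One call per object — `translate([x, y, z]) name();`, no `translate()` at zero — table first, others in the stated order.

table();
translate([130, 261, 729]) door_frame();
translate([515, 881, 0]) stool();
translate([1556, 166, 0]) stool();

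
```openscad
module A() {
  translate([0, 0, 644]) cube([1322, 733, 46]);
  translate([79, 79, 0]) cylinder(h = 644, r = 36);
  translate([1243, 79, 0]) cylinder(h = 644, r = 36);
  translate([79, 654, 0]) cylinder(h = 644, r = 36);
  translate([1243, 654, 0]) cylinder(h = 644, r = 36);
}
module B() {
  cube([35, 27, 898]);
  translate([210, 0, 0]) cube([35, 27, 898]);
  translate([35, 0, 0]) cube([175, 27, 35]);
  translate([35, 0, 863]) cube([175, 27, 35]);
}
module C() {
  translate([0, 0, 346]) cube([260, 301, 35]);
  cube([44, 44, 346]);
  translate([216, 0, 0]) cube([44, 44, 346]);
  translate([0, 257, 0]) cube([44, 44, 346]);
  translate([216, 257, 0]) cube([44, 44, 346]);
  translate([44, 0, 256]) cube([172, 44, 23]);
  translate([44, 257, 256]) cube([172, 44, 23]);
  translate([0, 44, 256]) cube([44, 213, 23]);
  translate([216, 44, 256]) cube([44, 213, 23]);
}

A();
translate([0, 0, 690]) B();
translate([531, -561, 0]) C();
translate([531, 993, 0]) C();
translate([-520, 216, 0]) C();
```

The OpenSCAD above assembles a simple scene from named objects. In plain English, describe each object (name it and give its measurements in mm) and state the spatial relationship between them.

A is a rectangular dining table. The top is 1322×733×46 mm with its upper surface at z = 690 mm. It stands on four round legs of 72 mm diameter, each leg's bounding box inset 43 mm from the nearest pair of top edges, running from the floor to the underside of the top.

B is a picture frame with a 175×828 mm rectangular opening (x by z) and a uniform 35 mm border on every side. Frame depth is 27 mm along y. It is built from two vertical stiles running the full outside height and two horizontal rails spanning the gap between the stiles.

C is a simple wooden stool: a rectangular seat 260 mm (x) by 301 mm (y), 35 mm thick, top face at z = 381 mm, on four square legs, each 44×44 mm in cross-section. The legs rest on z = 0, each flush with a corner of the seat. Four stretchers, 44 mm wide and 23 mm tall, connect adjacent legs with their undersides at z = 256 mm, each running between the inner faces of the legs it joins and aligned with the legs' outer faces on the other axis.

The picture frame is on top of the table. Three stools sit around the table at the −y, +y, −x sides.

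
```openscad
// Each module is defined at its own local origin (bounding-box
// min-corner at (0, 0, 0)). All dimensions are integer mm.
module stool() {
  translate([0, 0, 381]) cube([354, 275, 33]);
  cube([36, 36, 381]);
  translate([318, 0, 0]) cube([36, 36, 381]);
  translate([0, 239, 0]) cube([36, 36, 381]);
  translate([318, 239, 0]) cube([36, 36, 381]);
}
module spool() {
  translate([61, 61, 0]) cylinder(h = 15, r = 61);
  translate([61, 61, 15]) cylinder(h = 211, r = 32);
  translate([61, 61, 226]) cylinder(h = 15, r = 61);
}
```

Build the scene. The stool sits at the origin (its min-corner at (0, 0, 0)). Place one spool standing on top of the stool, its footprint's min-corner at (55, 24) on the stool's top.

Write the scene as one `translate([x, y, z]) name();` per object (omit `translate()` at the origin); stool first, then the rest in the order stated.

stool();
translate([55, 24, 414]) spool();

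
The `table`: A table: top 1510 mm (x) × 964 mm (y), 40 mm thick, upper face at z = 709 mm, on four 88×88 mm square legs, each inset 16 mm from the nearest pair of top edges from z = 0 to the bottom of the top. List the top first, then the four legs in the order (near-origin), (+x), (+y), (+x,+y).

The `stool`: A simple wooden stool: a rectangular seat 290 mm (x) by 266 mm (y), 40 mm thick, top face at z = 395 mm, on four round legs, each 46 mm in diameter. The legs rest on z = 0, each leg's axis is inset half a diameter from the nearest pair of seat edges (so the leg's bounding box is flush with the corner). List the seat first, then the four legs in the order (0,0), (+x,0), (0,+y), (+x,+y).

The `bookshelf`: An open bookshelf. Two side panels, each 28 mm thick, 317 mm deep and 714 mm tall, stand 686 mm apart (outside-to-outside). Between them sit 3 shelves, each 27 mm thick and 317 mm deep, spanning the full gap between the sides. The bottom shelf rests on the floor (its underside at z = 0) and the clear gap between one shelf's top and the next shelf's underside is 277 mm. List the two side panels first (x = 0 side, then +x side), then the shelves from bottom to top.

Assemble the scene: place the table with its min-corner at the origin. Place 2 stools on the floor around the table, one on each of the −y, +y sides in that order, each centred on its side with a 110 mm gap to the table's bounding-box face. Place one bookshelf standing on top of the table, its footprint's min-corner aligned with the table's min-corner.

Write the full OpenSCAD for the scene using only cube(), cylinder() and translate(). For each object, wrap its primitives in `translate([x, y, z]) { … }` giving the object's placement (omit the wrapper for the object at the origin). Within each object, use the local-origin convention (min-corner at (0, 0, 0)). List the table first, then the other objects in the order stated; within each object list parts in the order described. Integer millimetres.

translate([0, 0, 669]) cube([1510, 964, 40]);
translate([16, 16, 0]) cube([88, 88, 669]);
translate([1406, 16, 0]) cube([88, 88, 669]);
translate([16, 860, 0]) cube([88, 88, 669]);
translate([1406, 860, 0]) cube([88, 88, 669]);
translate([610, -376, 0]) {
  translate([0, 0, 355]) cube([290, 266, 40]);
  translate([23, 23, 0]) cylinder(h = 355, r = 23);
  translate([267, 23, 0]) cylinder(h = 355, r = 23);
  translate([23, 243, 0]) cylinder(h = 355, r = 23);
  translate([267, 243, 0]) cylinder(h = 355, r = 23);
}
translate([610, 1074, 0]) {
  translate([0, 0, 355]) cube([290, 266, 40]);
  translate([23, 23, 0]) cylinder(h = 355, r = 23);
  translate([267, 23, 0]) cylinder(h = 355, r = 23);
  translate([23, 243, 0]) cylinder(h = 355, r = 23);
  translate([267, 243, 0]) cylinder(h = 355, r = 23);
}
translate([0, 0, 709]) {
  cube([28, 317, 714]);
  translate([658, 0, 0]) cube([28, 317, 714]);
  translate([28, 0, 0]) cube([630, 317, 27]);
  translate([28, 0, 304]) cube([630, 317, 27]);
  translate([28, 0, 608]) cube([630, 317, 27]);
}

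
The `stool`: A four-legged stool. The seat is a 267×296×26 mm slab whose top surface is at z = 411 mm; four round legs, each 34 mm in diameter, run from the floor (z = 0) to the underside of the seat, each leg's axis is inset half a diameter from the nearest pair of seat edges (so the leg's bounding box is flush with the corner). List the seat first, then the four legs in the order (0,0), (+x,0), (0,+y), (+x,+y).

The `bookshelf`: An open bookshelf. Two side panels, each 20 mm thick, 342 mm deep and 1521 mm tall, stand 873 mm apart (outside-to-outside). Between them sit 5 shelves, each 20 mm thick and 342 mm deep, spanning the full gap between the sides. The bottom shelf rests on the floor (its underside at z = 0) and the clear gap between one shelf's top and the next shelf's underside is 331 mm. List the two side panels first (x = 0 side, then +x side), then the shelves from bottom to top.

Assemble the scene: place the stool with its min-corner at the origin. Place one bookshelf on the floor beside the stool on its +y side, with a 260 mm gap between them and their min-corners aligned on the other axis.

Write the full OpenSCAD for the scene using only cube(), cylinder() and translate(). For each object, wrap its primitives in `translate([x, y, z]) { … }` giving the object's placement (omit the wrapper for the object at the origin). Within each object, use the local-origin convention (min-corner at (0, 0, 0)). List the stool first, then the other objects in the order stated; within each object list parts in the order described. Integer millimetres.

translate([0, 0, 385]) cube([267, 296, 26]);
translate([17, 17, 0]) cylinder(h = 385, r = 17);
translate([250, 17, 0]) cylinder(h = 385, r = 17);
translate([17, 279, 0]) cylinder(h = 385, r = 17);
translate([250, 279, 0]) cylinder(h = 385, r = 17);
translate([0, 556, 0]) {
  cube([20, 342, 1521]);
  translate([853, 0, 0]) cube([20, 342, 1521]);
  translate([20, 0, 0]) cube([833, 342, 20]);
  translate([20, 0, 351]) cube([833, 342, 20]);
  translate([20, 0, 702]) cube([833, 342, 20]);
  translate([20, 0, 1053]) cube([833, 342, 20]);
  translate([20, 0, 1404]) cube([833, 342, 20]);
}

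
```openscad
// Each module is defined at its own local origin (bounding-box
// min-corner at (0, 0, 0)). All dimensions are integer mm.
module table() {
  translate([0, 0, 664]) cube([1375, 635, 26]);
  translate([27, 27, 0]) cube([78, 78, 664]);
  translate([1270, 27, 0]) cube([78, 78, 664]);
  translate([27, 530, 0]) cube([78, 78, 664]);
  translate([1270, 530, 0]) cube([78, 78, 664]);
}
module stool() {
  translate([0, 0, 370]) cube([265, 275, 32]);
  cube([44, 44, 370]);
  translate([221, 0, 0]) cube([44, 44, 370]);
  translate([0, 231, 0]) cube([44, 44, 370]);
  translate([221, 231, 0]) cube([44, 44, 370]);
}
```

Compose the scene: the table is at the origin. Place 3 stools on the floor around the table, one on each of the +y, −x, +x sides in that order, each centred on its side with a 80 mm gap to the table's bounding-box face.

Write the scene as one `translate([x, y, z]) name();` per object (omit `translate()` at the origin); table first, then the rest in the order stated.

table();
translate([555, 715, 0]) stool();
translate([-345, 180, 0]) stool();
translate([1455, 180, 0]) stool();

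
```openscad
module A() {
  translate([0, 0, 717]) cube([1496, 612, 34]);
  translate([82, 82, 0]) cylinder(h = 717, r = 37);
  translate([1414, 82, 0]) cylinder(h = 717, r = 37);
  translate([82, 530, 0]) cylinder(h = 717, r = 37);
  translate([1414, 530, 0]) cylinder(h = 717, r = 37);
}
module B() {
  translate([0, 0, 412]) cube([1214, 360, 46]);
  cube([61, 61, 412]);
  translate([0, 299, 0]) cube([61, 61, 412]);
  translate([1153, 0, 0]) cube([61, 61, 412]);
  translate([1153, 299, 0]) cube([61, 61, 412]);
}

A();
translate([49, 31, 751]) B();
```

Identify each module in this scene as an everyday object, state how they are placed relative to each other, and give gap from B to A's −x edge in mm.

A is a table. B is a bench. The bench is on top of the table. The gap from the bench to the table's −x edge is 49 mm.

The bench's min-x is at 49; the table's min-x is 0; gap = 49 mm.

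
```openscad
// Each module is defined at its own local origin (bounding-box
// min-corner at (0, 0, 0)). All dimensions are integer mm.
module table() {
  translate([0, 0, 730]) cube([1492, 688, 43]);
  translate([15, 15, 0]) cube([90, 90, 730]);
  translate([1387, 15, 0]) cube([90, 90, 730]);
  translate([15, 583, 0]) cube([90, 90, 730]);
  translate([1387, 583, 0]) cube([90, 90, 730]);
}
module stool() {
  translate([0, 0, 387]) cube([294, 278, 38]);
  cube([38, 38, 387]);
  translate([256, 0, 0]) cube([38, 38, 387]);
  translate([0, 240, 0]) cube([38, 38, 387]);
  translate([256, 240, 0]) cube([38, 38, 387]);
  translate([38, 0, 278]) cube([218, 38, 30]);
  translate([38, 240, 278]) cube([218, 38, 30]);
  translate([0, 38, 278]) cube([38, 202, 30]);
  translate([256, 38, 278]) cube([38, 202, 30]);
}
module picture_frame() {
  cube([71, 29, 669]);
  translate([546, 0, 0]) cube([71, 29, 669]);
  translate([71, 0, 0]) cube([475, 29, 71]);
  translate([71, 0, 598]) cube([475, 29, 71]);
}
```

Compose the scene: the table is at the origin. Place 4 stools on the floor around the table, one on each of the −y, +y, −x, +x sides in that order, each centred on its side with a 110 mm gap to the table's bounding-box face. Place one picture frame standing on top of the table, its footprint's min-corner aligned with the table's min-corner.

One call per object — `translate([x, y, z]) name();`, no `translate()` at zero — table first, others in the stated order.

table();
translate([599, -388, 0]) stool();
translate([599, 798, 0]) stool();
translate([-404, 205, 0]) stool();
translate([1602, 205, 0]) stool();
translate([0, 0, 773]) picture_frame();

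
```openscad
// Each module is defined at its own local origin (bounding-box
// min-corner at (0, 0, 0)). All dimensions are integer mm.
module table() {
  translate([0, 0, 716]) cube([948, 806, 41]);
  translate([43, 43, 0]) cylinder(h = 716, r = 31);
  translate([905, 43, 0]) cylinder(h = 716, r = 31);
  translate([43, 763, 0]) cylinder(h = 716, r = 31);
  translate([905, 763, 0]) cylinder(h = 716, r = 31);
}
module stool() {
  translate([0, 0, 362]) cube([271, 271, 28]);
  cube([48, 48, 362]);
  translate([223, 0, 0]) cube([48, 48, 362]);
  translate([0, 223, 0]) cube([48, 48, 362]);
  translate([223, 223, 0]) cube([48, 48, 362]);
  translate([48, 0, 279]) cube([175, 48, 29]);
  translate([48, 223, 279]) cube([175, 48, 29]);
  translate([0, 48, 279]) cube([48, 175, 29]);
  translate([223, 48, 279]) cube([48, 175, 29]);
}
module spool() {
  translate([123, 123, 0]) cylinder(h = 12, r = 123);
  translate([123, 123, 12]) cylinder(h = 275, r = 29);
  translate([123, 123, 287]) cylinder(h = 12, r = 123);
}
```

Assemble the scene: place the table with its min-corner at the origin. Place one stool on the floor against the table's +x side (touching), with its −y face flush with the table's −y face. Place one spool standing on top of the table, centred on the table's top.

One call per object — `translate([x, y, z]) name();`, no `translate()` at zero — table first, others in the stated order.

table();
translate([948, 0, 0]) stool();
translate([351, 280, 757]) spool();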